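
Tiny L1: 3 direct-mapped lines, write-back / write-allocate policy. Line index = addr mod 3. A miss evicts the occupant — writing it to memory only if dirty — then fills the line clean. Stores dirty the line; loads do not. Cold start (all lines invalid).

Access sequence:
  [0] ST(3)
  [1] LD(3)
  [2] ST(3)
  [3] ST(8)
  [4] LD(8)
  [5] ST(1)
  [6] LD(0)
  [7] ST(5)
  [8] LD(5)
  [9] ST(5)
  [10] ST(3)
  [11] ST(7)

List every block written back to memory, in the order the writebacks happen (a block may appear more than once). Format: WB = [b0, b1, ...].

  0 | W B3 → L0 miss [D]
  1 | R B3 → L0 hit [D]
  2 | W B3 → L0 hit [D]
  3 | W B8 → L2 miss [D]
  4 | R B8 → L2 hit [D]
  5 | W B1 → L1 miss [D]
  6 | R B0 → L0 miss wb→B3 [-]
  7 | W B5 → L2 miss wb→B8 [D]
  8 | R B5 → L2 hit [D]
  9 | W B5 → L2 hit [D]
  10 | W B3 → L0 miss [D]
  11 | W B7 → L1 miss wb→B1 [D]

WB = [3, 8, 1]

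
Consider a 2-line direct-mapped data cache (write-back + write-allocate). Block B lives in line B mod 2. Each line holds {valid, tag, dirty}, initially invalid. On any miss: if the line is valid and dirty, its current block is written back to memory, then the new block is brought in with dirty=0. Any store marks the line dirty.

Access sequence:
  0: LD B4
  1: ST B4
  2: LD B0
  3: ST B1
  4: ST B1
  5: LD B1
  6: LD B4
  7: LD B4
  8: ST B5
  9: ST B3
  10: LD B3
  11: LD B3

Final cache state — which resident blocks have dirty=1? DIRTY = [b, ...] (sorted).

DIRTY = [3]

0: R B4 -> L0 miss  d=-]
1: W B4 -> L0 hit  d=D]
2: R B0 -> L0 miss wb->B4  d=-]
3: W B1 -> L1 miss  d=D]
4: W B1 -> L1 hit  d=D]
5: R B1 -> L1 hit  d=D]
6: R B4 -> L0 miss  d=-]
7: R B4 -> L0 hit  d=-]
8: W B5 -> L1 miss wb->B1  d=D]
9: W B3 -> L1 miss wb->B5  d=D]
10: R B3 -> L1 hit  d=D]
11: R B3 -> L1 hit  d=D]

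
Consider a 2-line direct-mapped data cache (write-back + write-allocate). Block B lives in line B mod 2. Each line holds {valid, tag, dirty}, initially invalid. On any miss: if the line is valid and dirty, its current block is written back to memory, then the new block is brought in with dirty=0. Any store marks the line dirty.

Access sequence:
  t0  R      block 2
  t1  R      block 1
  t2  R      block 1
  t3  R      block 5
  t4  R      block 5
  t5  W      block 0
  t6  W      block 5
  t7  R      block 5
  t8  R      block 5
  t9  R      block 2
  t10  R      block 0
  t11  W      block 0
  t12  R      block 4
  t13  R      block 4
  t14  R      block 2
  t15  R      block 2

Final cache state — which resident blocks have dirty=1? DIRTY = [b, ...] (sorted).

DIRTY = [5]

0: R B2 → L0 miss [-]
1: R B1 → L1 miss [-]
2: R B1 → L1 hit [-]
3: R B5 → L1 miss [-]
4: R B5 → L1 hit [-]
5: W B0 → L0 miss [D]
6: W B5 → L1 hit [D]
7: R B5 → L1 hit [D]
8: R B5 → L1 hit [D]
9: R B2 → L0 miss wb→B0 [-]
10: R B0 → L0 miss [-]
11: W B0 → L0 hit [D]
12: R B4 → L0 miss wb→B0 [-]
13: R B4 → L0 hit [-]
14: R B2 → L0 miss [-]
15: R B2 → L0 hit [-]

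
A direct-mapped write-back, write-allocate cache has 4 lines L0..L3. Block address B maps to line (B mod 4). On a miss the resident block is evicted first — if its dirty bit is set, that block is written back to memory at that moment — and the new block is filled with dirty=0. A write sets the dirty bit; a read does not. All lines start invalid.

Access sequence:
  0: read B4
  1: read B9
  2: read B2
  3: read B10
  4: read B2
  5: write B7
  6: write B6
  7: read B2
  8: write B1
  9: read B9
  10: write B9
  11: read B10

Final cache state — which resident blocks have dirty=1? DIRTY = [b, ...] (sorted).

  0 | R B4 → L0 miss [-]
  1 | R B9 → L1 miss [-]
  2 | R B2 → L2 miss [-]
  3 | R B10 → L2 miss [-]
  4 | R B2 → L2 miss [-]
  5 | W B7 → L3 miss [D]
  6 | W B6 → L2 miss [D]
  7 | R B2 → L2 miss wb→B6 [-]
  8 | W B1 → L1 miss [D]
  9 | R B9 → L1 miss wb→B1 [-]
  10 | W B9 → L1 hit [D]
  11 | R B10 → L2 miss [-]

DIRTY = [7, 9]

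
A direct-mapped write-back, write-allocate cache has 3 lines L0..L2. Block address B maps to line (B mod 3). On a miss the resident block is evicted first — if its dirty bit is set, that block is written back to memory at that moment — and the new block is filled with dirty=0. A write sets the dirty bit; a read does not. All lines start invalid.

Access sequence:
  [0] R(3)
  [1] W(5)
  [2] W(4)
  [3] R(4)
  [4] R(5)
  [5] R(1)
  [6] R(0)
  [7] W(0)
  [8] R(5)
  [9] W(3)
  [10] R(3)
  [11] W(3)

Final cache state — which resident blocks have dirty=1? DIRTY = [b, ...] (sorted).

DIRTY = [3, 5]

0: R B3 → L0 miss [-]
1: W B5 → L2 miss [D]
2: W B4 → L1 miss [D]
3: R B4 → L1 hit [D]
4: R B5 → L2 hit [D]
5: R B1 → L1 miss wb→B4 [-]
6: R B0 → L0 miss [-]
7: W B0 → L0 hit [D]
8: R B5 → L2 hit [D]
9: W B3 → L0 miss wb→B0 [D]
10: R B3 → L0 hit [D]
11: W B3 → L0 hit [D]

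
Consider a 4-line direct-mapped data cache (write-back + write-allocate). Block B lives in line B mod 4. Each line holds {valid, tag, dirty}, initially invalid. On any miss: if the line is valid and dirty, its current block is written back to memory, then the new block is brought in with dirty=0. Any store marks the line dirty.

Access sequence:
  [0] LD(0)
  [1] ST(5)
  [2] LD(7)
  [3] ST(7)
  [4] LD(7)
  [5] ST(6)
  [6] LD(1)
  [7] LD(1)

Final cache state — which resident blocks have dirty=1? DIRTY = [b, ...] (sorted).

0: R B0 → L0 miss [-]
1: W B5 → L1 miss [D]
2: R B7 → L3 miss [-]
3: W B7 → L3 hit [D]
4: R B7 → L3 hit [D]
5: W B6 → L2 miss [D]
6: R B1 → L1 miss wb→B5 [-]
7: R B1 → L1 hit [-]

DIRTY = [6, 7]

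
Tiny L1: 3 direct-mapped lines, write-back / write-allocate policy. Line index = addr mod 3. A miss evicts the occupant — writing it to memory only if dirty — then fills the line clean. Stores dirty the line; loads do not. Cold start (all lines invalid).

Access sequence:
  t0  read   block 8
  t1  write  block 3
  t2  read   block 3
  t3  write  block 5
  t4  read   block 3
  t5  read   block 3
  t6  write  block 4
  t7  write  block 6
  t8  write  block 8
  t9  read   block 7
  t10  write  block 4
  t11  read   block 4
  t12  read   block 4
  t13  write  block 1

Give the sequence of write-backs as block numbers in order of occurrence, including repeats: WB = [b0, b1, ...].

WB = [3, 5, 4, 4]

  0 | R B8 → L2 miss [-]
  1 | W B3 → L0 miss [D]
  2 | R B3 → L0 hit [D]
  3 | W B5 → L2 miss [D]
  4 | R B3 → L0 hit [D]
  5 | R B3 → L0 hit [D]
  6 | W B4 → L1 miss [D]
  7 | W B6 → L0 miss wb→B3 [D]
  8 | W B8 → L2 miss wb→B5 [D]
  9 | R B7 → L1 miss wb→B4 [-]
  10 | W B4 → L1 miss [D]
  11 | R B4 → L1 hit [D]
  12 | R B4 → L1 hit [D]
  13 | W B1 → L1 miss wb→B4 [D]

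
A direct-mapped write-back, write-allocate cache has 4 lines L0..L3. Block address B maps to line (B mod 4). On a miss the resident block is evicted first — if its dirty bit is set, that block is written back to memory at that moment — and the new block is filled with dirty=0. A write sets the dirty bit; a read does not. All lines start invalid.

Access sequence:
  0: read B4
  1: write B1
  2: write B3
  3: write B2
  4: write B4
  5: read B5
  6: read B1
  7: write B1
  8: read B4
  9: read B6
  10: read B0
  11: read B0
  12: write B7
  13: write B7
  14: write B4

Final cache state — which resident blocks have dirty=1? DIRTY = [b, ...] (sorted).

0: R B4 -> L0 miss  d=-]
1: W B1 -> L1 miss  d=D]
2: W B3 -> L3 miss  d=D]
3: W B2 -> L2 miss  d=D]
4: W B4 -> L0 hit  d=D]
5: R B5 -> L1 miss wb->B1  d=-]
6: R B1 -> L1 miss  d=-]
7: W B1 -> L1 hit  d=D]
8: R B4 -> L0 hit  d=D]
9: R B6 -> L2 miss wb->B2  d=-]
10: R B0 -> L0 miss wb->B4  d=-]
11: R B0 -> L0 hit  d=-]
12: W B7 -> L3 miss wb->B3  d=D]
13: W B7 -> L3 hit  d=D]
14: W B4 -> L0 miss  d=D]

DIRTY = [1, 4, 7]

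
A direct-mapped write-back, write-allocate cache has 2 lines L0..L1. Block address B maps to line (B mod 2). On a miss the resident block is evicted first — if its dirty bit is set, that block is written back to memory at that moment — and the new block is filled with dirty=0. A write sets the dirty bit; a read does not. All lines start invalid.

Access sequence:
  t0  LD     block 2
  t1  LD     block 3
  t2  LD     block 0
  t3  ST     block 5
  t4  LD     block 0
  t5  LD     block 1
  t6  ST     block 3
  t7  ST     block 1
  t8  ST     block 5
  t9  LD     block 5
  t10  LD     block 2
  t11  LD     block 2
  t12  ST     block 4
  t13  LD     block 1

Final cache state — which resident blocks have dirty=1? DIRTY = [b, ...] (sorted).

0: R B2 -> L0 miss  d=-]
1: R B3 -> L1 miss  d=-]
2: R B0 -> L0 miss  d=-]
3: W B5 -> L1 miss  d=D]
4: R B0 -> L0 hit  d=-]
5: R B1 -> L1 miss wb->B5  d=-]
6: W B3 -> L1 miss  d=D]
7: W B1 -> L1 miss wb->B3  d=D]
8: W B5 -> L1 miss wb->B1  d=D]
9: R B5 -> L1 hit  d=D]
10: R B2 -> L0 miss  d=-]
11: R B2 -> L0 hit  d=-]
12: W B4 -> L0 miss  d=D]
13: R B1 -> L1 miss wb->B5  d=-]

DIRTY = [4]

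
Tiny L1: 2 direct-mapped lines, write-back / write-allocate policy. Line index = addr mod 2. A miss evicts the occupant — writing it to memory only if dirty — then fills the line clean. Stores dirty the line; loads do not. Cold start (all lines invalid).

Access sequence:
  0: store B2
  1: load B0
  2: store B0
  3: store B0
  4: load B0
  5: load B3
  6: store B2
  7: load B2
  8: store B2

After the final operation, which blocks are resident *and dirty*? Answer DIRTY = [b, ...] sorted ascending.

DIRTY = [2]

0: W B2 → L0 miss [D]
1: R B0 → L0 miss wb→B2 [-]
2: W B0 → L0 hit [D]
3: W B0 → L0 hit [D]
4: R B0 → L0 hit [D]
5: R B3 → L1 miss [-]
6: W B2 → L0 miss wb→B0 [D]
7: R B2 → L0 hit [D]
8: W B2 → L0 hit [D]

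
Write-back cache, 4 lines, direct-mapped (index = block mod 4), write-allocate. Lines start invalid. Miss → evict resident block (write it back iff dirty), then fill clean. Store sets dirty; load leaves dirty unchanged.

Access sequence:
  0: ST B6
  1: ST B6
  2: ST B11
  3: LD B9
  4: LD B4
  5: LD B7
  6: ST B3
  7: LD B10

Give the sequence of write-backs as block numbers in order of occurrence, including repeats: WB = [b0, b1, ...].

WB = [11, 6]

  0 | W B6 → L2 miss [D]
  1 | W B6 → L2 hit [D]
  2 | W B11 → L3 miss [D]
  3 | R B9 → L1 miss [-]
  4 | R B4 → L0 miss [-]
  5 | R B7 → L3 miss wb→B11 [-]
  6 | W B3 → L3 miss [D]
  7 | R B10 → L2 miss wb→B6 [-]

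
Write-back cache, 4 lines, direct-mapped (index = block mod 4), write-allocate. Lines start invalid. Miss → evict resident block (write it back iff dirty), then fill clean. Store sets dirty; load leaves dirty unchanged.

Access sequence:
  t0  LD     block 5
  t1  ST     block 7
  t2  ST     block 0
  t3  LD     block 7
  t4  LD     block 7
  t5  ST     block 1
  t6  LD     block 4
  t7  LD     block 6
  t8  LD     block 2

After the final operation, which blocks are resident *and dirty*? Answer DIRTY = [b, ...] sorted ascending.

0: R B5 → L1 miss [-]
1: W B7 → L3 miss [D]
2: W B0 → L0 miss [D]
3: R B7 → L3 hit [D]
4: R B7 → L3 hit [D]
5: W B1 → L1 miss [D]
6: R B4 → L0 miss wb→B0 [-]
7: R B6 → L2 miss [-]
8: R B2 → L2 miss [-]

DIRTY = [1, 7]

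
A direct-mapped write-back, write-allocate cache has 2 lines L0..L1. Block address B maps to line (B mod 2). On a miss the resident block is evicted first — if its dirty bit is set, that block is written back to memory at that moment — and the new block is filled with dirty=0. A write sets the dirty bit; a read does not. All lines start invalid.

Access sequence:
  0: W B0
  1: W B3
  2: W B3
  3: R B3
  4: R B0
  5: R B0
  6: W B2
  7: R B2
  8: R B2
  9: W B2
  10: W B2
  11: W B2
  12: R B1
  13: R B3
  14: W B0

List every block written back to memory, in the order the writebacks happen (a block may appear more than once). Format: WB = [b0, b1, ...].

WB = [0, 3, 2]

0: W B0 -> L0 miss  d=D]
1: W B3 -> L1 miss  d=D]
2: W B3 -> L1 hit  d=D]
3: R B3 -> L1 hit  d=D]
4: R B0 -> L0 hit  d=D]
5: R B0 -> L0 hit  d=D]
6: W B2 -> L0 miss wb->B0  d=D]
7: R B2 -> L0 hit  d=D]
8: R B2 -> L0 hit  d=D]
9: W B2 -> L0 hit  d=D]
10: W B2 -> L0 hit  d=D]
11: W B2 -> L0 hit  d=D]
12: R B1 -> L1 miss wb->B3  d=-]
13: R B3 -> L1 miss  d=-]
14: W B0 -> L0 miss wb->B2  d=D]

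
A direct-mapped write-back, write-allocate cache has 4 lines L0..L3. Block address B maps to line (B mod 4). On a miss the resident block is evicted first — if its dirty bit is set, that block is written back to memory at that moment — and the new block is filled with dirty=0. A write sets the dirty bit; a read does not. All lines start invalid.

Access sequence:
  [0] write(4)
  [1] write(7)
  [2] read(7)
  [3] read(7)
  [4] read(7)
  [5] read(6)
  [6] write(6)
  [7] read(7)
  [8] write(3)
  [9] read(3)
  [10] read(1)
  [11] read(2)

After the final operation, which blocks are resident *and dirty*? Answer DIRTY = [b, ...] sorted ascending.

DIRTY = [3, 4]

0: W B4 → L0 miss [D]
1: W B7 → L3 miss [D]
2: R B7 → L3 hit [D]
3: R B7 → L3 hit [D]
4: R B7 → L3 hit [D]
5: R B6 → L2 miss [-]
6: W B6 → L2 hit [D]
7: R B7 → L3 hit [D]
8: W B3 → L3 miss wb→B7 [D]
9: R B3 → L3 hit [D]
10: R B1 → L1 miss [-]
11: R B2 → L2 miss wb→B6 [-]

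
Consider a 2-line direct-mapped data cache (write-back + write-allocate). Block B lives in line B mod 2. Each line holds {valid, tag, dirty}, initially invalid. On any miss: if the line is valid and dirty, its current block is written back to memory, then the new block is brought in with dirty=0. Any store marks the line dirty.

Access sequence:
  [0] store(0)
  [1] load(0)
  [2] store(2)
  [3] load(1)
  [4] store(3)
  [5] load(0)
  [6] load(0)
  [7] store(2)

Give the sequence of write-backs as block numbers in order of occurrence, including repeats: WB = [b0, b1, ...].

0: W B0 → L0 miss [D]
1: R B0 → L0 hit [D]
2: W B2 → L0 miss wb→B0 [D]
3: R B1 → L1 miss [-]
4: W B3 → L1 miss [D]
5: R B0 → L0 miss wb→B2 [-]
6: R B0 → L0 hit [-]
7: W B2 → L0 miss [D]

WB = [0, 2]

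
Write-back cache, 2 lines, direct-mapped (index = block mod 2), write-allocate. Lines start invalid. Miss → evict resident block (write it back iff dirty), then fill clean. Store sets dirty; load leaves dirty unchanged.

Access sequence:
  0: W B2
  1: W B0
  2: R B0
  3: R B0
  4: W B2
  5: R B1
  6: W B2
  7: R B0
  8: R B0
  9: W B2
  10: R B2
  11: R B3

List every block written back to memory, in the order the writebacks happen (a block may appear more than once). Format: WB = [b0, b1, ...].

WB = [2, 0, 2]

  0 | W B2 → L0 miss [D]
  1 | W B0 → L0 miss wb→B2 [D]
  2 | R B0 → L0 hit [D]
  3 | R B0 → L0 hit [D]
  4 | W B2 → L0 miss wb→B0 [D]
  5 | R B1 → L1 miss [-]
  6 | W B2 → L0 hit [D]
  7 | R B0 → L0 miss wb→B2 [-]
  8 | R B0 → L0 hit [-]
  9 | W B2 → L0 miss [D]
  10 | R B2 → L0 hit [D]
  11 | R B3 → L1 miss [-]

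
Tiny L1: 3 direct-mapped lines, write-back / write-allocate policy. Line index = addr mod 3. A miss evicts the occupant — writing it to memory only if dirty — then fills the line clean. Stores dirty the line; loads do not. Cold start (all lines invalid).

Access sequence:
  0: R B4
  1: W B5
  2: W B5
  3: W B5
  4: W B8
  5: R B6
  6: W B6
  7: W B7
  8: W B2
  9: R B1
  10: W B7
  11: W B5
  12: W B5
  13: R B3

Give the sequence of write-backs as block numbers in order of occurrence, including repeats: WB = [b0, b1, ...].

  0 | R B4 → L1 miss [-]
  1 | W B5 → L2 miss [D]
  2 | W B5 → L2 hit [D]
  3 | W B5 → L2 hit [D]
  4 | W B8 → L2 miss wb→B5 [D]
  5 | R B6 → L0 miss [-]
  6 | W B6 → L0 hit [D]
  7 | W B7 → L1 miss [D]
  8 | W B2 → L2 miss wb→B8 [D]
  9 | R B1 → L1 miss wb→B7 [-]
  10 | W B7 → L1 miss [D]
  11 | W B5 → L2 miss wb→B2 [D]
  12 | W B5 → L2 hit [D]
  13 | R B3 → L0 miss wb→B6 [-]

WB = [5, 8, 7, 2, 6]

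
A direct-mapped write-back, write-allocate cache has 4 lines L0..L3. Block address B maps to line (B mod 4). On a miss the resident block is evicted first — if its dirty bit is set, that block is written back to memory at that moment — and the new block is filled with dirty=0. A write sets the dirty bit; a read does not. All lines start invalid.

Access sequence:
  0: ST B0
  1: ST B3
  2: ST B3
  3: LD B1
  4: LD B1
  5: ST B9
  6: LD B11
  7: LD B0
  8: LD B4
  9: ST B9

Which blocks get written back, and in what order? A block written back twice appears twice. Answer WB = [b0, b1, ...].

WB = [3, 0]

  0 | W B0 → L0 miss [D]
  1 | W B3 → L3 miss [D]
  2 | W B3 → L3 hit [D]
  3 | R B1 → L1 miss [-]
  4 | R B1 → L1 hit [-]
  5 | W B9 → L1 miss [D]
  6 | R B11 → L3 miss wb→B3 [-]
  7 | R B0 → L0 hit [D]
  8 | R B4 → L0 miss wb→B0 [-]
  9 | W B9 → L1 hit [D]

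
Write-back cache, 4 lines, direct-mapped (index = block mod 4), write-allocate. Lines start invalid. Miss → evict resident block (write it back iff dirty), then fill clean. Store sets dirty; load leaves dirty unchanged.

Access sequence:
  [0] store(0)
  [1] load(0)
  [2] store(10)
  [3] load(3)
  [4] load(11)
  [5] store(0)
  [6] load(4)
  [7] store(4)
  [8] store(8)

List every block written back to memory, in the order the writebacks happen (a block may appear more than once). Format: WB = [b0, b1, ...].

WB = [0, 4]

  0 | W B0 → L0 miss [D]
  1 | R B0 → L0 hit [D]
  2 | W B10 → L2 miss [D]
  3 | R B3 → L3 miss [-]
  4 | R B11 → L3 miss [-]
  5 | W B0 → L0 hit [D]
  6 | R B4 → L0 miss wb→B0 [-]
  7 | W B4 → L0 hit [D]
  8 | W B8 → L0 miss wb→B4 [D]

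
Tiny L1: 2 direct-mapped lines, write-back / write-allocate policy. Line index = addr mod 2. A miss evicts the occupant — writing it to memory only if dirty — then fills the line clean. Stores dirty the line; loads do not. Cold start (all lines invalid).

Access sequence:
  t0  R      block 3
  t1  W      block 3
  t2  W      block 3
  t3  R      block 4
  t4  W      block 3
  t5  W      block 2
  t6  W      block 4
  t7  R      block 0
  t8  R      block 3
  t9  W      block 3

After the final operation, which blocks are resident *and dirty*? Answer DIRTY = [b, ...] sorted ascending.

DIRTY = [3]

0: R B3 -> L1 miss  d=-]
1: W B3 -> L1 hit  d=D]
2: W B3 -> L1 hit  d=D]
3: R B4 -> L0 miss  d=-]
4: W B3 -> L1 hit  d=D]
5: W B2 -> L0 miss  d=D]
6: W B4 -> L0 miss wb->B2  d=D]
7: R B0 -> L0 miss wb->B4  d=-]
8: R B3 -> L1 hit  d=D]
9: W B3 -> L1 hit  d=D]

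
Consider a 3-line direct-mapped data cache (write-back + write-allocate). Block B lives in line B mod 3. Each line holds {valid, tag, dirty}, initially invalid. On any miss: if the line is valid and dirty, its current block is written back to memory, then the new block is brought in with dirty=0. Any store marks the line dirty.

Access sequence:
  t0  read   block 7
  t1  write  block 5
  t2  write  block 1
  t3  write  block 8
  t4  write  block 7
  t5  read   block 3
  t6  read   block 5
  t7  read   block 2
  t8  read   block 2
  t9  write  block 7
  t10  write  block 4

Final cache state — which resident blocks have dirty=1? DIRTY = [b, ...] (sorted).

  0 | R B7 → L1 miss [-]
  1 | W B5 → L2 miss [D]
  2 | W B1 → L1 miss [D]
  3 | W B8 → L2 miss wb→B5 [D]
  4 | W B7 → L1 miss wb→B1 [D]
  5 | R B3 → L0 miss [-]
  6 | R B5 → L2 miss wb→B8 [-]
  7 | R B2 → L2 miss [-]
  8 | R B2 → L2 hit [-]
  9 | W B7 → L1 hit [D]
  10 | W B4 → L1 miss wb→B7 [D]

DIRTY = [4]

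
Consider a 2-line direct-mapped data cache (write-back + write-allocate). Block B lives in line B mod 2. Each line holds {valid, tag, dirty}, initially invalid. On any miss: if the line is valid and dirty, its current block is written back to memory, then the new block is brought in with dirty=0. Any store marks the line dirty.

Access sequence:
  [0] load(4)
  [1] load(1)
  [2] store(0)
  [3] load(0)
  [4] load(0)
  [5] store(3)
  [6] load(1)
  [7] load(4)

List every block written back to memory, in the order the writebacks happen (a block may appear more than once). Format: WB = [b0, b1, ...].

WB = [3, 0]

0: R B4 -> L0 miss  d=-]
1: R B1 -> L1 miss  d=-]
2: W B0 -> L0 miss  d=D]
3: R B0 -> L0 hit  d=D]
4: R B0 -> L0 hit  d=D]
5: W B3 -> L1 miss  d=D]
6: R B1 -> L1 miss wb->B3  d=-]
7: R B4 -> L0 miss wb->B0  d=-]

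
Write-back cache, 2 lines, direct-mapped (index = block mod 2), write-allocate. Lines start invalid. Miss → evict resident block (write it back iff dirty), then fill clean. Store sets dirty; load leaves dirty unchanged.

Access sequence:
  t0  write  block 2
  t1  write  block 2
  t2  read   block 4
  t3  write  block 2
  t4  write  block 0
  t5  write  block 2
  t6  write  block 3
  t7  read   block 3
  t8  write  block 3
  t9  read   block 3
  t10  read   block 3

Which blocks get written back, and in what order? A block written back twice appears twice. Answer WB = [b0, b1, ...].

0: W B2 → L0 miss [D]
1: W B2 → L0 hit [D]
2: R B4 → L0 miss wb→B2 [-]
3: W B2 → L0 miss [D]
4: W B0 → L0 miss wb→B2 [D]
5: W B2 → L0 miss wb→B0 [D]
6: W B3 → L1 miss [D]
7: R B3 → L1 hit [D]
8: W B3 → L1 hit [D]
9: R B3 → L1 hit [D]
10: R B3 → L1 hit [D]

WB = [2, 2, 0]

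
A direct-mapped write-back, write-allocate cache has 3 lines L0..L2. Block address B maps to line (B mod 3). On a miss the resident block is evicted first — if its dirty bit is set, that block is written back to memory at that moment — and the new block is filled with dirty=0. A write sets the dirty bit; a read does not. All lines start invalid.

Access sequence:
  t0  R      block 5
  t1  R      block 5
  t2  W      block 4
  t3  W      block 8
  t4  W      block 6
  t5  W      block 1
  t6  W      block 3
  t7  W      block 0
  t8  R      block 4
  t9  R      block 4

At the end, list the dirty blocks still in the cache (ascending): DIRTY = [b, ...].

0: R B5 → L2 miss [-]
1: R B5 → L2 hit [-]
2: W B4 → L1 miss [D]
3: W B8 → L2 miss [D]
4: W B6 → L0 miss [D]
5: W B1 → L1 miss wb→B4 [D]
6: W B3 → L0 miss wb→B6 [D]
7: W B0 → L0 miss wb→B3 [D]
8: R B4 → L1 miss wb→B1 [-]
9: R B4 → L1 hit [-]

DIRTY = [0, 8]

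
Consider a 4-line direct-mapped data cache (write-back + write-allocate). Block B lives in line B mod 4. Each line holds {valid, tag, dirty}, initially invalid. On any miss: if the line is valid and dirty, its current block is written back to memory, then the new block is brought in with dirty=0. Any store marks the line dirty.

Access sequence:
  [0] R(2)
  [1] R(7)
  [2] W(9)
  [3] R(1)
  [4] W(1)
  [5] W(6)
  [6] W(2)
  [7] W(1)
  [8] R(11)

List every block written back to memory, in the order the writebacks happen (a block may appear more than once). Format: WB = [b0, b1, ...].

0: R B2 -> L2 miss  d=-]
1: R B7 -> L3 miss  d=-]
2: W B9 -> L1 miss  d=D]
3: R B1 -> L1 miss wb->B9  d=-]
4: W B1 -> L1 hit  d=D]
5: W B6 -> L2 miss  d=D]
6: W B2 -> L2 miss wb->B6  d=D]
7: W B1 -> L1 hit  d=D]
8: R B11 -> L3 miss  d=-]

WB = [9, 6]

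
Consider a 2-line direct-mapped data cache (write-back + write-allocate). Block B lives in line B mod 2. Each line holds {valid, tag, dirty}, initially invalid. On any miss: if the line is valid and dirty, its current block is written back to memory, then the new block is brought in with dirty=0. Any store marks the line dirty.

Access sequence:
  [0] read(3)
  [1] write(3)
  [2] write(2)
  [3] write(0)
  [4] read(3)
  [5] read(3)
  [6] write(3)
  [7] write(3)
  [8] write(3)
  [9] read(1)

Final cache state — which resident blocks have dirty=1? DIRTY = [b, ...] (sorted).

0: R B3 -> L1 miss  d=-]
1: W B3 -> L1 hit  d=D]
2: W B2 -> L0 miss  d=D]
3: W B0 -> L0 miss wb->B2  d=D]
4: R B3 -> L1 hit  d=D]
5: R B3 -> L1 hit  d=D]
6: W B3 -> L1 hit  d=D]
7: W B3 -> L1 hit  d=D]
8: W B3 -> L1 hit  d=D]
9: R B1 -> L1 miss wb->B3  d=-]

DIRTY = [0]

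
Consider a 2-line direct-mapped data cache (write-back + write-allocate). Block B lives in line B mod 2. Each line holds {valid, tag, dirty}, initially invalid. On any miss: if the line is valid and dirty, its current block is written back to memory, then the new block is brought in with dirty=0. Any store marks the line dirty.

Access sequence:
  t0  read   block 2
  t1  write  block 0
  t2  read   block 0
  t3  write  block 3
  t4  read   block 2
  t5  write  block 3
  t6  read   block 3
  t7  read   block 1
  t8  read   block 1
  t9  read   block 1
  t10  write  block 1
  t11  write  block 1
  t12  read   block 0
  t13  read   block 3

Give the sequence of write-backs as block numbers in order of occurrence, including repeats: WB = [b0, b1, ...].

  0 | R B2 → L0 miss [-]
  1 | W B0 → L0 miss [D]
  2 | R B0 → L0 hit [D]
  3 | W B3 → L1 miss [D]
  4 | R B2 → L0 miss wb→B0 [-]
  5 | W B3 → L1 hit [D]
  6 | R B3 → L1 hit [D]
  7 | R B1 → L1 miss wb→B3 [-]
  8 | R B1 → L1 hit [-]
  9 | R B1 → L1 hit [-]
  10 | W B1 → L1 hit [D]
  11 | W B1 → L1 hit [D]
  12 | R B0 → L0 miss [-]
  13 | R B3 → L1 miss wb→B1 [-]

WB = [0, 3, 1]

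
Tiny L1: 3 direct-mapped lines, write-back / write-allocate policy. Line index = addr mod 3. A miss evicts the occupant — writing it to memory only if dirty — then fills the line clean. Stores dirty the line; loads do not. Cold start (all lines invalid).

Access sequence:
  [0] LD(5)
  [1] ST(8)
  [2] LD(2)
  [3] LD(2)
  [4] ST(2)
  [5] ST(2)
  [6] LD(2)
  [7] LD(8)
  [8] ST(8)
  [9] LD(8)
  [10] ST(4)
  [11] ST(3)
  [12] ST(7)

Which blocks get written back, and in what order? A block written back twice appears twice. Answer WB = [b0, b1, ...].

0: R B5 → L2 miss [-]
1: W B8 → L2 miss [D]
2: R B2 → L2 miss wb→B8 [-]
3: R B2 → L2 hit [-]
4: W B2 → L2 hit [D]
5: W B2 → L2 hit [D]
6: R B2 → L2 hit [D]
7: R B8 → L2 miss wb→B2 [-]
8: W B8 → L2 hit [D]
9: R B8 → L2 hit [D]
10: W B4 → L1 miss [D]
11: W B3 → L0 miss [D]
12: W B7 → L1 miss wb→B4 [D]

WB = [8, 2, 4]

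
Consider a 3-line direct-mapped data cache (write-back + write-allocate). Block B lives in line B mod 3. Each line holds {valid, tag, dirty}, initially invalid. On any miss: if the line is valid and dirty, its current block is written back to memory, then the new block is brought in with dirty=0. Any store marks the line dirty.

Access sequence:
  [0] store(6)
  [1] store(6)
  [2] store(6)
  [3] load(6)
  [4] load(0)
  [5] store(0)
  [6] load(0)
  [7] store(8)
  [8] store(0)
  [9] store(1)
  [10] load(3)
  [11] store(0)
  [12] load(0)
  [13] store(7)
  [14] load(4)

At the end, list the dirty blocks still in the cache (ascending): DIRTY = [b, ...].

DIRTY = [0, 8]

  0 | W B6 → L0 miss [D]
  1 | W B6 → L0 hit [D]
  2 | W B6 → L0 hit [D]
  3 | R B6 → L0 hit [D]
  4 | R B0 → L0 miss wb→B6 [-]
  5 | W B0 → L0 hit [D]
  6 | R B0 → L0 hit [D]
  7 | W B8 → L2 miss [D]
  8 | W B0 → L0 hit [D]
  9 | W B1 → L1 miss [D]
  10 | R B3 → L0 miss wb→B0 [-]
  11 | W B0 → L0 miss [D]
  12 | R B0 → L0 hit [D]
  13 | W B7 → L1 miss wb→B1 [D]
  14 | R B4 → L1 miss wb→B7 [-]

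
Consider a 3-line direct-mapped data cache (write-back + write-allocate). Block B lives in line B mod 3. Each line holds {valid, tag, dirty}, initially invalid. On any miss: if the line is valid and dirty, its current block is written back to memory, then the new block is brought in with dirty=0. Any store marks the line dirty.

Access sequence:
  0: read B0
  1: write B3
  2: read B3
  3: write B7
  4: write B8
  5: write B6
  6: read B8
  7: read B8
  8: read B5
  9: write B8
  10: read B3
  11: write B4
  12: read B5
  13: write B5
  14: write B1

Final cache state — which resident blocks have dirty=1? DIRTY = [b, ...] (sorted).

0: R B0 → L0 miss [-]
1: W B3 → L0 miss [D]
2: R B3 → L0 hit [D]
3: W B7 → L1 miss [D]
4: W B8 → L2 miss [D]
5: W B6 → L0 miss wb→B3 [D]
6: R B8 → L2 hit [D]
7: R B8 → L2 hit [D]
8: R B5 → L2 miss wb→B8 [-]
9: W B8 → L2 miss [D]
10: R B3 → L0 miss wb→B6 [-]
11: W B4 → L1 miss wb→B7 [D]
12: R B5 → L2 miss wb→B8 [-]
13: W B5 → L2 hit [D]
14: W B1 → L1 miss wb→B4 [D]

DIRTY = [1, 5]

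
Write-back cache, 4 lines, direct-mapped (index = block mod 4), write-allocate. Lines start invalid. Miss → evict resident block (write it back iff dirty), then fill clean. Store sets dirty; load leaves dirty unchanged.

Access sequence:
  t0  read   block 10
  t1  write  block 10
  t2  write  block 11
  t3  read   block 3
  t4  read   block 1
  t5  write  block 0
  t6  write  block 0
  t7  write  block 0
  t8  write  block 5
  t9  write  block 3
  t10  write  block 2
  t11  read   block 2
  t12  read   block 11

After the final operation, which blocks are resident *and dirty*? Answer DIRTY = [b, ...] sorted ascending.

DIRTY = [0, 2, 5]

0: R B10 → L2 miss [-]
1: W B10 → L2 hit [D]
2: W B11 → L3 miss [D]
3: R B3 → L3 miss wb→B11 [-]
4: R B1 → L1 miss [-]
5: W B0 → L0 miss [D]
6: W B0 → L0 hit [D]
7: W B0 → L0 hit [D]
8: W B5 → L1 miss [D]
9: W B3 → L3 hit [D]
10: W B2 → L2 miss wb→B10 [D]
11: R B2 → L2 hit [D]
12: R B11 → L3 miss wb→B3 [-]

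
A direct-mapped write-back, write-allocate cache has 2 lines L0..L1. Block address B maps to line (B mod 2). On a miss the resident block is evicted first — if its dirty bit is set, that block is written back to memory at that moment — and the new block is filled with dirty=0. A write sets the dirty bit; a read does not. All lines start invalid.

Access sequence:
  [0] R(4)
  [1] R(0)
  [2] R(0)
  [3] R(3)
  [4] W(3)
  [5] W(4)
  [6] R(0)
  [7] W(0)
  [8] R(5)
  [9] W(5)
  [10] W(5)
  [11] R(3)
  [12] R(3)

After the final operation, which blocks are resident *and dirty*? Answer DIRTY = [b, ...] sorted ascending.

  0 | R B4 → L0 miss [-]
  1 | R B0 → L0 miss [-]
  2 | R B0 → L0 hit [-]
  3 | R B3 → L1 miss [-]
  4 | W B3 → L1 hit [D]
  5 | W B4 → L0 miss [D]
  6 | R B0 → L0 miss wb→B4 [-]
  7 | W B0 → L0 hit [D]
  8 | R B5 → L1 miss wb→B3 [-]
  9 | W B5 → L1 hit [D]
  10 | W B5 → L1 hit [D]
  11 | R B3 → L1 miss wb→B5 [-]
  12 | R B3 → L1 hit [-]

DIRTY = [0]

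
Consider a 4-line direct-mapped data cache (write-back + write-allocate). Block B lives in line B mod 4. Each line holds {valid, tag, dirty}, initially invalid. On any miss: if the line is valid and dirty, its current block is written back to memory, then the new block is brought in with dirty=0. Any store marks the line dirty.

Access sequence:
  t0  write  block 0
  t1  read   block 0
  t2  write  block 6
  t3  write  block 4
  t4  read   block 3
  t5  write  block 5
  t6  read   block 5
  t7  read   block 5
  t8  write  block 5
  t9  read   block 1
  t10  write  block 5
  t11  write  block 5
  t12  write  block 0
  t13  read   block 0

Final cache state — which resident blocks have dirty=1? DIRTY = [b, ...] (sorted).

DIRTY = [0, 5, 6]

  0 | W B0 → L0 miss [D]
  1 | R B0 → L0 hit [D]
  2 | W B6 → L2 miss [D]
  3 | W B4 → L0 miss wb→B0 [D]
  4 | R B3 → L3 miss [-]
  5 | W B5 → L1 miss [D]
  6 | R B5 → L1 hit [D]
  7 | R B5 → L1 hit [D]
  8 | W B5 → L1 hit [D]
  9 | R B1 → L1 miss wb→B5 [-]
  10 | W B5 → L1 miss [D]
  11 | W B5 → L1 hit [D]
  12 | W B0 → L0 miss wb→B4 [D]
  13 | R B0 → L0 hit [D]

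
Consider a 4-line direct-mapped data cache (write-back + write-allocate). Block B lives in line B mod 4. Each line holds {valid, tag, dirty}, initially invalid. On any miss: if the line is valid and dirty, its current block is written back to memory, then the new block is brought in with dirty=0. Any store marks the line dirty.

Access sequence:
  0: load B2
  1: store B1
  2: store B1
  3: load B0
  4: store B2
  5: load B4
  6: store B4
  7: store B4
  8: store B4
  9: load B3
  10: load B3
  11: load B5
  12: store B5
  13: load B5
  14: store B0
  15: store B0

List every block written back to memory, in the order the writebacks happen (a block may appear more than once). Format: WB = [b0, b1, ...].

0: R B2 -> L2 miss  d=-]
1: W B1 -> L1 miss  d=D]
2: W B1 -> L1 hit  d=D]
3: R B0 -> L0 miss  d=-]
4: W B2 -> L2 hit  d=D]
5: R B4 -> L0 miss  d=-]
6: W B4 -> L0 hit  d=D]
7: W B4 -> L0 hit  d=D]
8: W B4 -> L0 hit  d=D]
9: R B3 -> L3 miss  d=-]
10: R B3 -> L3 hit  d=-]
11: R B5 -> L1 miss wb->B1  d=-]
12: W B5 -> L1 hit  d=D]
13: R B5 -> L1 hit  d=D]
14: W B0 -> L0 miss wb->B4  d=D]
15: W B0 -> L0 hit  d=D]

WB = [1, 4]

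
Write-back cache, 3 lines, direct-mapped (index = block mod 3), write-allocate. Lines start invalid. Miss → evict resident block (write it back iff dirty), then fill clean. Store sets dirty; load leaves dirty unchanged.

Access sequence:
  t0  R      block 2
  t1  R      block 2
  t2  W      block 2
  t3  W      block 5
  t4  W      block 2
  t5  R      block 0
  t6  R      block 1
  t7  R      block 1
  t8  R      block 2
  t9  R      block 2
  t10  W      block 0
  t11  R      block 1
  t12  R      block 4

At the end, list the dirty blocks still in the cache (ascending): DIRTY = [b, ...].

DIRTY = [0, 2]

0: R B2 → L2 miss [-]
1: R B2 → L2 hit [-]
2: W B2 → L2 hit [D]
3: W B5 → L2 miss wb→B2 [D]
4: W B2 → L2 miss wb→B5 [D]
5: R B0 → L0 miss [-]
6: R B1 → L1 miss [-]
7: R B1 → L1 hit [-]
8: R B2 → L2 hit [D]
9: R B2 → L2 hit [D]
10: W B0 → L0 hit [D]
11: R B1 → L1 hit [-]
12: R B4 → L1 miss [-]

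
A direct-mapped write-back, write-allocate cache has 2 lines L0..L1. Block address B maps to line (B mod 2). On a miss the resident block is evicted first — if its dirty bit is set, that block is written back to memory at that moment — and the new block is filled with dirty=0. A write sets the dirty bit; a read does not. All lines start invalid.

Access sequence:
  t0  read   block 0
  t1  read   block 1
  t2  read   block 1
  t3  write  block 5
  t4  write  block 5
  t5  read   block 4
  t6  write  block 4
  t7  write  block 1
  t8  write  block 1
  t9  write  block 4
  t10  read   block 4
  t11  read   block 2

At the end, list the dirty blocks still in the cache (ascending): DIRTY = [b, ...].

DIRTY = [1]

  0 | R B0 → L0 miss [-]
  1 | R B1 → L1 miss [-]
  2 | R B1 → L1 hit [-]
  3 | W B5 → L1 miss [D]
  4 | W B5 → L1 hit [D]
  5 | R B4 → L0 miss [-]
  6 | W B4 → L0 hit [D]
  7 | W B1 → L1 miss wb→B5 [D]
  8 | W B1 → L1 hit [D]
  9 | W B4 → L0 hit [D]
  10 | R B4 → L0 hit [D]
  11 | R B2 → L0 miss wb→B4 [-]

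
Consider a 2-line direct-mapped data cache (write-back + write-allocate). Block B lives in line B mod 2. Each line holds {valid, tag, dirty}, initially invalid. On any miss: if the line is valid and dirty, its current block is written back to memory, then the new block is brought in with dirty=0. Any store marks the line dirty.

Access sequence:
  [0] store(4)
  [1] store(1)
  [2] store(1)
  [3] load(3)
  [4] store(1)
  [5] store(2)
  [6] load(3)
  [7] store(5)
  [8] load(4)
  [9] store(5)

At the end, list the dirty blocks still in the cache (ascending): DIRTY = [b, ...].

DIRTY = [5]

0: W B4 -> L0 miss  d=D]
1: W B1 -> L1 miss  d=D]
2: W B1 -> L1 hit  d=D]
3: R B3 -> L1 miss wb->B1  d=-]
4: W B1 -> L1 miss  d=D]
5: W B2 -> L0 miss wb->B4  d=D]
6: R B3 -> L1 miss wb->B1  d=-]
7: W B5 -> L1 miss  d=D]
8: R B4 -> L0 miss wb->B2  d=-]
9: W B5 -> L1 hit  d=D]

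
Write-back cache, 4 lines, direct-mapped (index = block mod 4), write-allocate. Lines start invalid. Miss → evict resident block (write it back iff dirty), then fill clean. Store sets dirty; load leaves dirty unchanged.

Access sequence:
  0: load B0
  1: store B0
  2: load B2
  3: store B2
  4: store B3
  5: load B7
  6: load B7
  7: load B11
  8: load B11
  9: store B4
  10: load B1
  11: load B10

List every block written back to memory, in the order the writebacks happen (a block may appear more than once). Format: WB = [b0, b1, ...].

0: R B0 -> L0 miss  d=-]
1: W B0 -> L0 hit  d=D]
2: R B2 -> L2 miss  d=-]
3: W B2 -> L2 hit  d=D]
4: W B3 -> L3 miss  d=D]
5: R B7 -> L3 miss wb->B3  d=-]
6: R B7 -> L3 hit  d=-]
7: R B11 -> L3 miss  d=-]
8: R B11 -> L3 hit  d=-]
9: W B4 -> L0 miss wb->B0  d=D]
10: R B1 -> L1 miss  d=-]
11: R B10 -> L2 miss wb->B2  d=-]

WB = [3, 0, 2]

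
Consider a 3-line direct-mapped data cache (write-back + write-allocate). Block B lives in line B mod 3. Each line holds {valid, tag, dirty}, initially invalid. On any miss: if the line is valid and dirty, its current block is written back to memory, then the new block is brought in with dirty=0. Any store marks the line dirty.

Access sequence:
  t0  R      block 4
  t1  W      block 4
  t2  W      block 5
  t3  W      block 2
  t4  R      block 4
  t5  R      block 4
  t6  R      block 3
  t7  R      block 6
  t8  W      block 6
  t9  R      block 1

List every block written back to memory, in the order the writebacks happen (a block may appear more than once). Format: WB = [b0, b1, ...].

WB = [5, 4]

0: R B4 → L1 miss [-]
1: W B4 → L1 hit [D]
2: W B5 → L2 miss [D]
3: W B2 → L2 miss wb→B5 [D]
4: R B4 → L1 hit [D]
5: R B4 → L1 hit [D]
6: R B3 → L0 miss [-]
7: R B6 → L0 miss [-]
8: W B6 → L0 hit [D]
9: R B1 → L1 miss wb→B4 [-]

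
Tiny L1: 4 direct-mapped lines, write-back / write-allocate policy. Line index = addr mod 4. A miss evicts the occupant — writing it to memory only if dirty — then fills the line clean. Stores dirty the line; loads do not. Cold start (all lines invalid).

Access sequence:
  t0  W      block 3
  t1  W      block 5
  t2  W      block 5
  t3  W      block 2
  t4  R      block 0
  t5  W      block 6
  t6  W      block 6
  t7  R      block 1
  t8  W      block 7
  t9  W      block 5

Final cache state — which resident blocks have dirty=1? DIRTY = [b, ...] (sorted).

DIRTY = [5, 6, 7]

0: W B3 -> L3 miss  d=D]
1: W B5 -> L1 miss  d=D]
2: W B5 -> L1 hit  d=D]
3: W B2 -> L2 miss  d=D]
4: R B0 -> L0 miss  d=-]
5: W B6 -> L2 miss wb->B2  d=D]
6: W B6 -> L2 hit  d=D]
7: R B1 -> L1 miss wb->B5  d=-]
8: W B7 -> L3 miss wb->B3  d=D]
9: W B5 -> L1 miss  d=D]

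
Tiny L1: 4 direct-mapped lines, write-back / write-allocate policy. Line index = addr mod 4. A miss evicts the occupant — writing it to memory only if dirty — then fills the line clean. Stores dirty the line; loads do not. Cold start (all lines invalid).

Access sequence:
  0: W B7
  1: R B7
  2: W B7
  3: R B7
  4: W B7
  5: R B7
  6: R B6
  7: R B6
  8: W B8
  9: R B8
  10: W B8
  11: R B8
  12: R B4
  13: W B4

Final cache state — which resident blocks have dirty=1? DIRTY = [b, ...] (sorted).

DIRTY = [4, 7]

0: W B7 -> L3 miss  d=D]
1: R B7 -> L3 hit  d=D]
2: W B7 -> L3 hit  d=D]
3: R B7 -> L3 hit  d=D]
4: W B7 -> L3 hit  d=D]
5: R B7 -> L3 hit  d=D]
6: R B6 -> L2 miss  d=-]
7: R B6 -> L2 hit  d=-]
8: W B8 -> L0 miss  d=D]
9: R B8 -> L0 hit  d=D]
10: W B8 -> L0 hit  d=D]
11: R B8 -> L0 hit  d=D]
12: R B4 -> L0 miss wb->B8  d=-]
13: W B4 -> L0 hit  d=D]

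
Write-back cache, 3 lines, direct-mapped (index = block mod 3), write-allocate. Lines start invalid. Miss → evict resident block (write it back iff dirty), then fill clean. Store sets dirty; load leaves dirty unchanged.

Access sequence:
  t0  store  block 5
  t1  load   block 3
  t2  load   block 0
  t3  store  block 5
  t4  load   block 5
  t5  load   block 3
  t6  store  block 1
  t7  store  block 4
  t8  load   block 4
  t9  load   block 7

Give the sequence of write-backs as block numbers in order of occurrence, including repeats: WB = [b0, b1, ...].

  0 | W B5 → L2 miss [D]
  1 | R B3 → L0 miss [-]
  2 | R B0 → L0 miss [-]
  3 | W B5 → L2 hit [D]
  4 | R B5 → L2 hit [D]
  5 | R B3 → L0 miss [-]
  6 | W B1 → L1 miss [D]
  7 | W B4 → L1 miss wb→B1 [D]
  8 | R B4 → L1 hit [D]
  9 | R B7 → L1 miss wb→B4 [-]

WB = [1, 4]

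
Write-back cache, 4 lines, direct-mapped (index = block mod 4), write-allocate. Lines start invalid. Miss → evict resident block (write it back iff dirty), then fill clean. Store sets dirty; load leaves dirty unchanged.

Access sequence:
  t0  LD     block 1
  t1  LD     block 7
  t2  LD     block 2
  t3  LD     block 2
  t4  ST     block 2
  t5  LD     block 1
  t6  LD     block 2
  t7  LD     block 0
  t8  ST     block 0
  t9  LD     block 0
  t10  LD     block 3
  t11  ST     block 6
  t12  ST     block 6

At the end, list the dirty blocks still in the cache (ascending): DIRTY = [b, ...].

  0 | R B1 → L1 miss [-]
  1 | R B7 → L3 miss [-]
  2 | R B2 → L2 miss [-]
  3 | R B2 → L2 hit [-]
  4 | W B2 → L2 hit [D]
  5 | R B1 → L1 hit [-]
  6 | R B2 → L2 hit [D]
  7 | R B0 → L0 miss [-]
  8 | W B0 → L0 hit [D]
  9 | R B0 → L0 hit [D]
  10 | R B3 → L3 miss [-]
  11 | W B6 → L2 miss wb→B2 [D]
  12 | W B6 → L2 hit [D]

DIRTY = [0, 6]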